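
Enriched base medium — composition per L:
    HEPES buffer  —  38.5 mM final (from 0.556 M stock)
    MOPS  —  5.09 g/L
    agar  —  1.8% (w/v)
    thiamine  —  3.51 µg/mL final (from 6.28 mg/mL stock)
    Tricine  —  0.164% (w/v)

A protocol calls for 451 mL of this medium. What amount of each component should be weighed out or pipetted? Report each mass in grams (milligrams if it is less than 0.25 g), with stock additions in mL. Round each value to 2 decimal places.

Scale factor relative to 1 L: 0.451.
HEPES buffer: V = C2·V2/C1 = 38.5 mM × 451 mL ÷ 556 mM = 31.23 mL
MOPS: 5.09 g/L × 0.451 L = 2.30 g
agar: 1.8 g per 100 mL × 451 mL ÷ 100 = 8.12 g
thiamine: C1V1 = C2V2 → 3.51 µg/mL × 451 mL ÷ 6280 µg/mL = 0.25 mL
Tricine: 0.164 g per 100 mL × 451 mL ÷ 100 = 0.74 g

HEPES buffer 31.23 mL; MOPS 2.30 g; agar 8.12 g; thiamine 0.25 mL; Tricine 0.74 g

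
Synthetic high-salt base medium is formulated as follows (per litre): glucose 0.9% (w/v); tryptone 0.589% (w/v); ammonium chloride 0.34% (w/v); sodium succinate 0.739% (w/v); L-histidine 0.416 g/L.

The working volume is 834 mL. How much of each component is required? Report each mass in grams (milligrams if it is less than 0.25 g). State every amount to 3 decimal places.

glucose 7.506 g; tryptone 4.912 g; ammonium chloride 2.836 g; sodium succinate 6.163 g; L-histidine 0.347 g

Target volume = 834 mL = 0.834 L.
glucose: 0.9% w/v = 9 g/L → 9 × 0.834 L = 7.506 g
tryptone: 0.589 g per 100 mL × 834 mL ÷ 100 = 4.912 g
ammonium chloride: 0.34% w/v = 3.4 g/L → 3.4 × 0.834 L = 2.836 g
sodium succinate: 0.739% w/v = 7.39 g/L → 7.39 × 0.834 L = 6.163 g
L-histidine: 0.416 g/L × 0.834 L = 0.347 g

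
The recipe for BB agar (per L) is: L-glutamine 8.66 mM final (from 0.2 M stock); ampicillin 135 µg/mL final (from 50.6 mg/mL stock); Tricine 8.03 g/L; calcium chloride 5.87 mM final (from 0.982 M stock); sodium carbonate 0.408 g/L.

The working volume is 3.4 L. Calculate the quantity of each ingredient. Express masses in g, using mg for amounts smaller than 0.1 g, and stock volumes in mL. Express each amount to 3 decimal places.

Scale factor relative to 1 L: 3.4.
L-glutamine: dilute stock: 8.66 mM × 3400 mL ÷ 200 mM = 147.220 mL
ampicillin: V = C2·V2/C1 = 135 µg/mL × 3400 mL ÷ 50600 µg/mL = 9.071 mL
Tricine: 8.03 g/L × 3.4 L = 27.302 g
calcium chloride: dilute stock: 5.87 mM × 3400 mL ÷ 982 mM = 20.324 mL
sodium carbonate: 0.408 g/L × 3.4 L = 1.387 g

L-glutamine 147.220 mL; ampicillin 9.071 mL; Tricine 27.302 g; calcium chloride 20.324 mL; sodium carbonate 1.387 g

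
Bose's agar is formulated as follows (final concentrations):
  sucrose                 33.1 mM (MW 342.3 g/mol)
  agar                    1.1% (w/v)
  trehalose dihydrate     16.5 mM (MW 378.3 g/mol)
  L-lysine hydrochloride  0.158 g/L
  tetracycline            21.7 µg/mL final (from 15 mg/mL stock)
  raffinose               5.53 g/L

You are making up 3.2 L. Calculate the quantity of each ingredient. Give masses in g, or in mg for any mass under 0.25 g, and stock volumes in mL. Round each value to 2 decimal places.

sucrose 36.26 g; agar 35.20 g; trehalose dihydrate 19.97 g; L-lysine hydrochloride 0.51 g; tetracycline 4.63 mL; raffinose 17.70 g

Working volume: 3.2 L.
sucrose: 33.1 mmol/L × 342.3 g/mol × 3.2 L ÷ 1000 = 36.26 g
agar: 1.1% w/v = 11 g/L → 11 × 3.2 L = 35.20 g
trehalose dihydrate: 16.5 mmol/L × 378.3 g/mol × 3.2 L ÷ 1000 = 19.97 g
L-lysine hydrochloride: 0.158 g/L × 3.2 L = 0.51 g
tetracycline: V = C2·V2/C1 = 21.7 µg/mL × 3200 mL ÷ 15000 µg/mL = 4.63 mL
raffinose: 5.53 g/L × 3.2 L = 17.70 g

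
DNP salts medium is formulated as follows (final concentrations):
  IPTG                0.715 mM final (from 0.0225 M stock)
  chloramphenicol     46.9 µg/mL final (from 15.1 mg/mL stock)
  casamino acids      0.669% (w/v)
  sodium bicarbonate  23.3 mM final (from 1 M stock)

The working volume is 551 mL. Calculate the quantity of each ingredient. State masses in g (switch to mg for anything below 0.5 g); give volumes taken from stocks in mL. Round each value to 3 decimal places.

Working volume: 551 mL = 0.551 L.
IPTG: V = C2·V2/C1 = 0.715 mM × 551 mL ÷ 22.5 mM = 17.510 mL
chloramphenicol: C1V1 = C2V2 → 46.9 µg/mL × 551 mL ÷ 15100 µg/mL = 1.711 mL
casamino acids: 0.669 g per 100 mL × 551 mL ÷ 100 = 3.686 g
sodium bicarbonate: V = C2·V2/C1 = 23.3 mM × 551 mL ÷ 1000 mM = 12.838 mL

IPTG 17.510 mL; chloramphenicol 1.711 mL; casamino acids 3.686 g; sodium bicarbonate 12.838 mL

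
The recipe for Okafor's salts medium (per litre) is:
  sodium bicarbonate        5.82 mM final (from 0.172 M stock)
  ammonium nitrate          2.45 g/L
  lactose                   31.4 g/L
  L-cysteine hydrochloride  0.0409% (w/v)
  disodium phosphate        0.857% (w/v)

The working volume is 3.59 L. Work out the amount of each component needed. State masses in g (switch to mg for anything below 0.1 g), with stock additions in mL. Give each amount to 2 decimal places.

Working volume: 3.59 L.
sodium bicarbonate: dilute stock: 5.82 mM × 3590 mL ÷ 172 mM = 121.48 mL
ammonium nitrate: 2.45 g/L × 3.59 L = 8.80 g
lactose: 31.4 g/L × 3.59 L = 112.73 g
L-cysteine hydrochloride: 0.0409% w/v = 0.409 g/L → 0.409 × 3.59 L = 1.47 g
disodium phosphate: 0.857% w/v = 8.57 g/L → 8.57 × 3.59 L = 30.77 g

sodium bicarbonate 121.48 mL; ammonium nitrate 8.80 g; lactose 112.73 g; L-cysteine hydrochloride 1.47 g; disodium phosphate 30.77 g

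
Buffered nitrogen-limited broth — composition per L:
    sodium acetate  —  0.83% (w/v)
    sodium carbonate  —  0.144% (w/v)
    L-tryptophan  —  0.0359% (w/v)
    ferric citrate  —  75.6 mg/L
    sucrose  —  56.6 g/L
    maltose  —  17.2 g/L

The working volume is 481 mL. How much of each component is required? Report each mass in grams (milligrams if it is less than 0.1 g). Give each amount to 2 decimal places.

Working volume: 481 mL = 0.481 L.
sodium acetate: 0.83 g per 100 mL × 481 mL ÷ 100 = 3.99 g
sodium carbonate: 0.144 g per 100 mL × 481 mL ÷ 100 = 0.69 g
L-tryptophan: 0.0359% w/v = 0.359 g/L → 0.359 × 0.481 L = 0.17 g
ferric citrate: 75.6 mg/L × 0.481 L = 36.36 mg
sucrose: 56.6 g/L × 0.481 L = 27.22 g
maltose: 17.2 g/L × 0.481 L = 8.27 g

sodium acetate 3.99 g; sodium carbonate 0.69 g; L-tryptophan 0.17 g; ferric citrate 36.36 mg; sucrose 27.22 g; maltose 8.27 g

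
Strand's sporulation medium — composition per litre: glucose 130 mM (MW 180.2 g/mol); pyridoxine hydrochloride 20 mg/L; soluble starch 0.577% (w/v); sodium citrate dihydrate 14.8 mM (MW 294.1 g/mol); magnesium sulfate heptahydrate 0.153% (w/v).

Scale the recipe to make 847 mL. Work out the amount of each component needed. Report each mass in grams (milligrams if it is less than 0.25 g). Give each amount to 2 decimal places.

glucose 19.84 g; pyridoxine hydrochloride 16.94 mg; soluble starch 4.89 g; sodium citrate dihydrate 3.69 g; magnesium sulfate heptahydrate 1.30 g

Working volume: 847 mL = 0.847 L.
glucose: 130 mmol/L × 180.2 g/mol × 0.847 L ÷ 1000 = 19.84 g
pyridoxine hydrochloride: 20 mg/L × 0.847 L = 16.94 mg
soluble starch: 0.577 g per 100 mL × 847 mL ÷ 100 = 4.89 g
sodium citrate dihydrate: 14.8 mmol/L × 294.1 g/mol × 0.847 L ÷ 1000 = 3.69 g
magnesium sulfate heptahydrate: 0.153 g per 100 mL × 847 mL ÷ 100 = 1.30 g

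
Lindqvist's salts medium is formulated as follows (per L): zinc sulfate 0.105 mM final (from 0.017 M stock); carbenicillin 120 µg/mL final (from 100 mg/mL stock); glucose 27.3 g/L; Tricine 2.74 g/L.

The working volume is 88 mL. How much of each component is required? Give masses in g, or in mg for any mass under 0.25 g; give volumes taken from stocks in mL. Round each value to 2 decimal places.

Working volume: 88 mL = 0.088 L.
zinc sulfate: V = C2·V2/C1 = 0.105 mM × 88 mL ÷ 17 mM = 0.54 mL
carbenicillin: C1V1 = C2V2 → 120 µg/mL × 88 mL ÷ 100000 µg/mL = 0.11 mL
glucose: 27.3 g/L × 0.088 L = 2.40 g
Tricine: 2.74 g/L × 0.088 L = 0.24112 g = 241.12 mg

zinc sulfate 0.54 mL; carbenicillin 0.11 mL; glucose 2.40 g; Tricine 241.12 mg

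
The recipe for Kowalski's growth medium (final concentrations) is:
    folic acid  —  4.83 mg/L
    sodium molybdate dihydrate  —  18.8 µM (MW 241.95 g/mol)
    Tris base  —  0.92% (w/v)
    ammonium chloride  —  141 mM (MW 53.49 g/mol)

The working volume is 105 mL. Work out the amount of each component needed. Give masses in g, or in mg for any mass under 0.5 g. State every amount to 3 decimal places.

Scale factor relative to 1 L: 0.105.
folic acid: 4.83 mg/L × 0.105 L = 0.507 mg
sodium molybdate dihydrate: 18.8 µmol/L × 241.95 g/mol × 0.105 L ÷ 1000 = 0.478 mg
Tris base: 0.92% w/v = 9.2 g/L → 9.2 × 0.105 L = 0.966 g
ammonium chloride: 141 mmol/L × 53.49 g/mol × 0.105 L ÷ 1000 = 0.792 g

folic acid 0.507 mg; sodium molybdate dihydrate 0.478 mg; Tris base 0.966 g; ammonium chloride 0.792 g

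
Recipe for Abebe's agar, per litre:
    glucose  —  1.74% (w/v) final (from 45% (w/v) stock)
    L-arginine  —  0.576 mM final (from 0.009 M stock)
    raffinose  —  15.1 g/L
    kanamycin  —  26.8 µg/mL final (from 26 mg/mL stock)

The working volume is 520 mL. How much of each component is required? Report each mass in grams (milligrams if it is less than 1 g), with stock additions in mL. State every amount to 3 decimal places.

glucose 20.107 mL; L-arginine 33.280 mL; raffinose 7.852 g; kanamycin 0.536 mL

Target volume = 520 mL = 0.52 L.
glucose: V = C2·V2/C1 = 1.74% ÷ 45% × 520 mL = 20.107 mL
L-arginine: C1V1 = C2V2 → 0.576 mM × 520 mL ÷ 9 mM = 33.280 mL
raffinose: 15.1 g/L × 0.52 L = 7.852 g
kanamycin: C1V1 = C2V2 → 26.8 µg/mL × 520 mL ÷ 26000 µg/mL = 0.536 mL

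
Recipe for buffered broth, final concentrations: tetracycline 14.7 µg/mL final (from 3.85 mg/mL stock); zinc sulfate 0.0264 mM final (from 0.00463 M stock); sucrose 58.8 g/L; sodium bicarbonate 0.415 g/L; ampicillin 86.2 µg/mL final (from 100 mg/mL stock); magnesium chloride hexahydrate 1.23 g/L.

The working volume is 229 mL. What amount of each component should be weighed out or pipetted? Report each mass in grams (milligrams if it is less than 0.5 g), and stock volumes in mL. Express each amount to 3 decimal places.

tetracycline 0.874 mL; zinc sulfate 1.306 mL; sucrose 13.465 g; sodium bicarbonate 95.035 mg; ampicillin 0.197 mL; magnesium chloride hexahydrate 281.670 mg

Target volume = 229 mL = 0.229 L.
tetracycline: dilute stock: 14.7 µg/mL × 229 mL ÷ 3850 µg/mL = 0.874 mL
zinc sulfate: dilute stock: 0.0264 mM × 229 mL ÷ 4.63 mM = 1.306 mL
sucrose: 58.8 g/L × 0.229 L = 13.465 g
sodium bicarbonate: 0.415 g/L × 0.229 L = 0.095035 g = 95.035 mg
ampicillin: dilute stock: 86.2 µg/mL × 229 mL ÷ 100000 µg/mL = 0.197 mL
magnesium chloride hexahydrate: 1.23 g/L × 0.229 L = 0.28167 g = 281.670 mg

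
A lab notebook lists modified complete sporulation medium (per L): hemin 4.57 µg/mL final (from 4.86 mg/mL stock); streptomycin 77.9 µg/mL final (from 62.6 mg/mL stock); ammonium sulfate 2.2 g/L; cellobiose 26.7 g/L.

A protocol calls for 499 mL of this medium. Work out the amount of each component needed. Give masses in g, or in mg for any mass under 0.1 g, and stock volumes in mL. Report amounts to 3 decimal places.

hemin 0.469 mL; streptomycin 0.621 mL; ammonium sulfate 1.098 g; cellobiose 13.323 g

Scale factor relative to 1 L: 0.499.
hemin: C1V1 = C2V2 → 4.57 µg/mL × 499 mL ÷ 4860 µg/mL = 0.469 mL
streptomycin: V = C2·V2/C1 = 77.9 µg/mL × 499 mL ÷ 62600 µg/mL = 0.621 mL
ammonium sulfate: 2.2 g/L × 0.499 L = 1.098 g
cellobiose: 26.7 g/L × 0.499 L = 13.323 g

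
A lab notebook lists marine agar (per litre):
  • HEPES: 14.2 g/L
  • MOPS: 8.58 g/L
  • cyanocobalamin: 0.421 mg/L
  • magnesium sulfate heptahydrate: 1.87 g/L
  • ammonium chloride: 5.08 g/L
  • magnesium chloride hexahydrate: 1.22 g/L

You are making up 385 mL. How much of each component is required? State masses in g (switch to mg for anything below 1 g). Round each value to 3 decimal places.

Target volume = 385 mL = 0.385 L.
HEPES: 14.2 g/L × 0.385 L = 5.467 g
MOPS: 8.58 g/L × 0.385 L = 3.303 g
cyanocobalamin: 0.421 mg/L × 0.385 L = 0.162 mg
magnesium sulfate heptahydrate: 1.87 g/L × 0.385 L = 0.71995 g = 719.950 mg
ammonium chloride: 5.08 g/L × 0.385 L = 1.956 g
magnesium chloride hexahydrate: 1.22 g/L × 0.385 L = 0.4697 g = 469.700 mg

HEPES 5.467 g; MOPS 3.303 g; cyanocobalamin 0.162 mg; magnesium sulfate heptahydrate 719.950 mg; ammonium chloride 1.956 g; magnesium chloride hexahydrate 469.700 mg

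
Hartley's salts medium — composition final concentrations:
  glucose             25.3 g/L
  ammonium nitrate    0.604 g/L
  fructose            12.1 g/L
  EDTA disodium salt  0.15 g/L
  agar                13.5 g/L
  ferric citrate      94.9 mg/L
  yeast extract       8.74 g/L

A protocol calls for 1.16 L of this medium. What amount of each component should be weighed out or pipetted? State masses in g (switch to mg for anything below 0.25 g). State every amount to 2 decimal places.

Scale factor relative to 1 L: 1.16.
glucose: 25.3 g/L × 1.16 L = 29.35 g
ammonium nitrate: 0.604 g/L × 1.16 L = 0.70 g
fructose: 12.1 g/L × 1.16 L = 14.04 g
EDTA disodium salt: 0.15 g/L × 1.16 L = 0.174 g = 174.00 mg
agar: 13.5 g/L × 1.16 L = 15.66 g
ferric citrate: 94.9 mg/L × 1.16 L = 110.08 mg
yeast extract: 8.74 g/L × 1.16 L = 10.14 g

glucose 29.35 g; ammonium nitrate 0.70 g; fructose 14.04 g; EDTA disodium salt 174.00 mg; agar 15.66 g; ferric citrate 110.08 mg; yeast extract 10.14 g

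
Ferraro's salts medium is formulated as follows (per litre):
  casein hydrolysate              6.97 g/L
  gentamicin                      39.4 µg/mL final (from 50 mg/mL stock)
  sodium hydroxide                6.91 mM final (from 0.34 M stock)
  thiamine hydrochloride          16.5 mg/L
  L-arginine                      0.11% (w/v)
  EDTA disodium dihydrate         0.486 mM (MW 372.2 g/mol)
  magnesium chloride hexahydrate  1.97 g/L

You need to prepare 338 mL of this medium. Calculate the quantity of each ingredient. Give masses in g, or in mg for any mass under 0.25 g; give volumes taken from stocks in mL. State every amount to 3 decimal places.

Target volume = 338 mL = 0.338 L.
casein hydrolysate: 6.97 g/L × 0.338 L = 2.356 g
gentamicin: V = C2·V2/C1 = 39.4 µg/mL × 338 mL ÷ 50000 µg/mL = 0.266 mL
sodium hydroxide: C1V1 = C2V2 → 6.91 mM × 338 mL ÷ 340 mM = 6.869 mL
thiamine hydrochloride: 16.5 mg/L × 0.338 L = 5.577 mg
L-arginine: 0.11% w/v = 1.1 g/L → 1.1 × 0.338 L = 0.372 g
EDTA disodium dihydrate: 0.486 mmol/L × 372.2 mg/mmol × 0.338 L = 61.141 mg
magnesium chloride hexahydrate: 1.97 g/L × 0.338 L = 0.666 g

casein hydrolysate 2.356 g; gentamicin 0.266 mL; sodium hydroxide 6.869 mL; thiamine hydrochloride 5.577 mg; L-arginine 0.372 g; EDTA disodium dihydrate 61.141 mg; magnesium chloride hexahydrate 0.666 g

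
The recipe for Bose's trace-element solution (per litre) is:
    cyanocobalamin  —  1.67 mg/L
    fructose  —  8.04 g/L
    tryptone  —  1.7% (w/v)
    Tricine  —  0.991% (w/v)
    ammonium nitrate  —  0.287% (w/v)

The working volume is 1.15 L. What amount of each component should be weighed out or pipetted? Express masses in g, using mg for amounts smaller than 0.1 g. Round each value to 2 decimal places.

cyanocobalamin 1.92 mg; fructose 9.25 g; tryptone 19.55 g; Tricine 11.40 g; ammonium nitrate 3.30 g

Scale factor relative to 1 L: 1.15.
cyanocobalamin: 1.67 mg/L × 1.15 L = 1.92 mg
fructose: 8.04 g/L × 1.15 L = 9.25 g
tryptone: 1.7% w/v = 17 g/L → 17 × 1.15 L = 19.55 g
Tricine: 0.991% w/v = 9.91 g/L → 9.91 × 1.15 L = 11.40 g
ammonium nitrate: 0.287% w/v = 2.87 g/L → 2.87 × 1.15 L = 3.30 g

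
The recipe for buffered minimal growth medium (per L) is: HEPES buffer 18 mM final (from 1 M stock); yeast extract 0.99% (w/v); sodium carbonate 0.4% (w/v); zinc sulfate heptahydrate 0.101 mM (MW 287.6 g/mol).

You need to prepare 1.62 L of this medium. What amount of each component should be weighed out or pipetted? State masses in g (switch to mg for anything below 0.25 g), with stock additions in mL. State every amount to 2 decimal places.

Working volume: 1.62 L.
HEPES buffer: C1V1 = C2V2 → 18 mM × 1620 mL ÷ 1000 mM = 29.16 mL
yeast extract: 0.99% w/v = 9.9 g/L → 9.9 × 1.62 L = 16.04 g
sodium carbonate: 0.4% w/v = 4 g/L → 4 × 1.62 L = 6.48 g
zinc sulfate heptahydrate: 0.101 mmol/L × 287.6 mg/mmol × 1.62 L = 47.06 mg

HEPES buffer 29.16 mL; yeast extract 16.04 g; sodium carbonate 6.48 g; zinc sulfate heptahydrate 47.06 mg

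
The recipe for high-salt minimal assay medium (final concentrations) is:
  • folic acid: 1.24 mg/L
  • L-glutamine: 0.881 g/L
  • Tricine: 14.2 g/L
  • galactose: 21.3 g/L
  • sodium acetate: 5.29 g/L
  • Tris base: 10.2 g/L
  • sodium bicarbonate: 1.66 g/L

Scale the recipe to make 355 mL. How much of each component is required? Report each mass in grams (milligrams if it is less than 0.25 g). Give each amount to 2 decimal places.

folic acid 0.44 mg; L-glutamine 0.31 g; Tricine 5.04 g; galactose 7.56 g; sodium acetate 1.88 g; Tris base 3.62 g; sodium bicarbonate 0.59 g

Scale factor relative to 1 L: 0.355.
folic acid: 1.24 mg/L × 0.355 L = 0.44 mg
L-glutamine: 0.881 g/L × 0.355 L = 0.31 g
Tricine: 14.2 g/L × 0.355 L = 5.04 g
galactose: 21.3 g/L × 0.355 L = 7.56 g
sodium acetate: 5.29 g/L × 0.355 L = 1.88 g
Tris base: 10.2 g/L × 0.355 L = 3.62 g
sodium bicarbonate: 1.66 g/L × 0.355 L = 0.59 g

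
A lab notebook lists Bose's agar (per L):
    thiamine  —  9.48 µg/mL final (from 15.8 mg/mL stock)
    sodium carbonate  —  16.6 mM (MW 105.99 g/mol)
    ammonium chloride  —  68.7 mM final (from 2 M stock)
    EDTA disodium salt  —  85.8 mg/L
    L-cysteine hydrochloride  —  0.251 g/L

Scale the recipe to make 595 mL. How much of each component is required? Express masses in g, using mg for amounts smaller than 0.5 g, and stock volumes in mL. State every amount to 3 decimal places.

thiamine 0.357 mL; sodium carbonate 1.047 g; ammonium chloride 20.438 mL; EDTA disodium salt 51.051 mg; L-cysteine hydrochloride 149.345 mg

Scale factor relative to 1 L: 0.595.
thiamine: C1V1 = C2V2 → 9.48 µg/mL × 595 mL ÷ 15800 µg/mL = 0.357 mL
sodium carbonate: 16.6 mmol/L × 105.99 g/mol × 0.595 L ÷ 1000 = 1.047 g
ammonium chloride: dilute stock: 68.7 mM × 595 mL ÷ 2000 mM = 20.438 mL
EDTA disodium salt: 85.8 mg/L × 0.595 L = 51.051 mg
L-cysteine hydrochloride: 0.251 g/L × 0.595 L = 0.149345 g = 149.345 mg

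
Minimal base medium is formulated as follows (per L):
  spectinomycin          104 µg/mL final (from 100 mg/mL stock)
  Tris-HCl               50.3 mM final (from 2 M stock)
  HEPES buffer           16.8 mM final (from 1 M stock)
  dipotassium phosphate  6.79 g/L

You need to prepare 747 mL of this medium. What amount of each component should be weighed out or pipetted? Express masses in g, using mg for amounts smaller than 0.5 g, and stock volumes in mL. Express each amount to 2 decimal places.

Working volume: 747 mL = 0.747 L.
spectinomycin: dilute stock: 104 µg/mL × 747 mL ÷ 100000 µg/mL = 0.78 mL
Tris-HCl: C1V1 = C2V2 → 50.3 mM × 747 mL ÷ 2000 mM = 18.79 mL
HEPES buffer: V = C2·V2/C1 = 16.8 mM × 747 mL ÷ 1000 mM = 12.55 mL
dipotassium phosphate: 6.79 g/L × 0.747 L = 5.07 g

spectinomycin 0.78 mL; Tris-HCl 18.79 mL; HEPES buffer 12.55 mL; dipotassium phosphate 5.07 g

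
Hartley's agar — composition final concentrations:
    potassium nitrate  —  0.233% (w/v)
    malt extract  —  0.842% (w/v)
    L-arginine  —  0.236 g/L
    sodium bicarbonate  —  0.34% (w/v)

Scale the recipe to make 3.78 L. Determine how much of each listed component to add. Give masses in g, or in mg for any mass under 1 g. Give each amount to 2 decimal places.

Working volume: 3.78 L.
potassium nitrate: 0.233 g per 100 mL × 3780 mL ÷ 100 = 8.81 g
malt extract: 0.842 g per 100 mL × 3780 mL ÷ 100 = 31.83 g
L-arginine: 0.236 g/L × 3.78 L = 0.89208 g = 892.08 mg
sodium bicarbonate: 0.34 g per 100 mL × 3780 mL ÷ 100 = 12.85 g

potassium nitrate 8.81 g; malt extract 31.83 g; L-arginine 892.08 mg; sodium bicarbonate 12.85 g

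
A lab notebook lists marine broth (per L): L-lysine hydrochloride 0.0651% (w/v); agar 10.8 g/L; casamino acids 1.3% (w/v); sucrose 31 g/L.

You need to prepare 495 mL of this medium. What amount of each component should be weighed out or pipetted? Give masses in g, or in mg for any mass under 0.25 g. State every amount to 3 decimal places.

Target volume = 495 mL = 0.495 L.
L-lysine hydrochloride: 0.0651% w/v = 0.651 g/L → 0.651 × 0.495 L = 0.322 g
agar: 10.8 g/L × 0.495 L = 5.346 g
casamino acids: 1.3% w/v = 13 g/L → 13 × 0.495 L = 6.435 g
sucrose: 31 g/L × 0.495 L = 15.345 g

L-lysine hydrochloride 0.322 g; agar 5.346 g; casamino acids 6.435 g; sucrose 15.345 g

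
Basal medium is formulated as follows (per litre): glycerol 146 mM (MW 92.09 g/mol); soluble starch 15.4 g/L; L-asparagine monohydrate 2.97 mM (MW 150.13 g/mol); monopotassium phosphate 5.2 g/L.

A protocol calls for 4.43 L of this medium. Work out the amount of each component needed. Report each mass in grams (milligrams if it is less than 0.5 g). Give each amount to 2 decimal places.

Scale factor relative to 1 L: 4.43.
glycerol: 146 mmol/L × 92.09 g/mol × 4.43 L ÷ 1000 = 59.56 g
soluble starch: 15.4 g/L × 4.43 L = 68.22 g
L-asparagine monohydrate: 2.97 mmol/L × 150.13 g/mol × 4.43 L ÷ 1000 = 1.98 g
monopotassium phosphate: 5.2 g/L × 4.43 L = 23.04 g

glycerol 59.56 g; soluble starch 68.22 g; L-asparagine monohydrate 1.98 g; monopotassium phosphate 23.04 g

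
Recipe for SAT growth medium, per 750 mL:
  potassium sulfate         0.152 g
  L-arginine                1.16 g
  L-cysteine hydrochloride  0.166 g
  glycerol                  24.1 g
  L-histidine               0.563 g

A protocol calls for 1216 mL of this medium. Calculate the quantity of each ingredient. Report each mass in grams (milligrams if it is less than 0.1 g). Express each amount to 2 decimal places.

Ratio of target to recipe volume: 1216 / 750 = 1.62133.
potassium sulfate: 0.152 g × (1216 mL / 750 mL) = 0.25 g
L-arginine: 1.16 g × (1216 mL / 750 mL) = 1.88 g
L-cysteine hydrochloride: 0.166 g × (1216 mL / 750 mL) = 0.27 g
glycerol: 24.1 g × (1216 mL / 750 mL) = 39.07 g
L-histidine: 0.563 g × (1216 mL / 750 mL) = 0.91 g

potassium sulfate 0.25 g; L-arginine 1.88 g; L-cysteine hydrochloride 0.27 g; glycerol 39.07 g; L-histidine 0.91 g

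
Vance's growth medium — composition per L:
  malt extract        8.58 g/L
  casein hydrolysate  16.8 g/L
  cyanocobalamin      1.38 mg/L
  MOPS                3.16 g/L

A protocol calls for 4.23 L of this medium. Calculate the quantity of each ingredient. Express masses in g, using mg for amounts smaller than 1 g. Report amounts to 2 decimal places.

malt extract 36.29 g; casein hydrolysate 71.06 g; cyanocobalamin 5.84 mg; MOPS 13.37 g

Scale factor relative to 1 L: 4.23.
malt extract: 8.58 g/L × 4.23 L = 36.29 g
casein hydrolysate: 16.8 g/L × 4.23 L = 71.06 g
cyanocobalamin: 1.38 mg/L × 4.23 L = 5.84 mg
MOPS: 3.16 g/L × 4.23 L = 13.37 g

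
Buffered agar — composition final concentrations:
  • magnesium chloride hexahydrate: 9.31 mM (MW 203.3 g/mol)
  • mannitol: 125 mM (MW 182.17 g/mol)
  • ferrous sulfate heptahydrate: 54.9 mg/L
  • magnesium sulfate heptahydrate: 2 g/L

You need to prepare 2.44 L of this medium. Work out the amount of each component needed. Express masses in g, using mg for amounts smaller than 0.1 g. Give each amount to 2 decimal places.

Scale factor relative to 1 L: 2.44.
magnesium chloride hexahydrate: 9.31 mmol/L × 203.3 g/mol × 2.44 L ÷ 1000 = 4.62 g
mannitol: 125 mmol/L × 182.17 g/mol × 2.44 L ÷ 1000 = 55.56 g
ferrous sulfate heptahydrate: 54.9 mg/L × 2.44 L = 133.956 mg = 0.13 g
magnesium sulfate heptahydrate: 2 g/L × 2.44 L = 4.88 g

magnesium chloride hexahydrate 4.62 g; mannitol 55.56 g; ferrous sulfate heptahydrate 0.13 g; magnesium sulfate heptahydrate 4.88 g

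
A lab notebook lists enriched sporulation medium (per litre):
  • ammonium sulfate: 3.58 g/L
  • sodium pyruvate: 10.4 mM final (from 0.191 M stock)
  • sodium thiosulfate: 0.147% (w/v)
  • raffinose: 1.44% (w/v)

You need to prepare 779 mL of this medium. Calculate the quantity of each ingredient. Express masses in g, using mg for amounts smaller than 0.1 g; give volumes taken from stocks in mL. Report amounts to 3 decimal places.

Working volume: 779 mL = 0.779 L.
ammonium sulfate: 3.58 g/L × 0.779 L = 2.789 g
sodium pyruvate: dilute stock: 10.4 mM × 779 mL ÷ 191 mM = 42.417 mL
sodium thiosulfate: 0.147 g per 100 mL × 779 mL ÷ 100 = 1.145 g
raffinose: 1.44% w/v = 14.4 g/L → 14.4 × 0.779 L = 11.218 g

ammonium sulfate 2.789 g; sodium pyruvate 42.417 mL; sodium thiosulfate 1.145 g; raffinose 11.218 g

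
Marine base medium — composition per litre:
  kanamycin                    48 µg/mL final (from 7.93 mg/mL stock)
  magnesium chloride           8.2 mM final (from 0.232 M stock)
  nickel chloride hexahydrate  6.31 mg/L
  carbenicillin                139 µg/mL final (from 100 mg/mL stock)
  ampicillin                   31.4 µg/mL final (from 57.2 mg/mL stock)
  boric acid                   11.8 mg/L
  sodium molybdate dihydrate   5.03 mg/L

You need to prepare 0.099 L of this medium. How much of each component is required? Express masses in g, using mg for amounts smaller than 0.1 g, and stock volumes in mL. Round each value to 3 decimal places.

kanamycin 0.599 mL; magnesium chloride 3.499 mL; nickel chloride hexahydrate 0.625 mg; carbenicillin 0.138 mL; ampicillin 0.054 mL; boric acid 1.168 mg; sodium molybdate dihydrate 0.498 mg

Working volume: 0.099 L.
kanamycin: V = C2·V2/C1 = 48 µg/mL × 99 mL ÷ 7930 µg/mL = 0.599 mL
magnesium chloride: C1V1 = C2V2 → 8.2 mM × 99 mL ÷ 232 mM = 3.499 mL
nickel chloride hexahydrate: 6.31 mg/L × 0.099 L = 0.625 mg
carbenicillin: dilute stock: 139 µg/mL × 99 mL ÷ 100000 µg/mL = 0.138 mL
ampicillin: dilute stock: 31.4 µg/mL × 99 mL ÷ 57200 µg/mL = 0.054 mL
boric acid: 11.8 mg/L × 0.099 L = 1.168 mg
sodium molybdate dihydrate: 5.03 mg/L × 0.099 L = 0.498 mg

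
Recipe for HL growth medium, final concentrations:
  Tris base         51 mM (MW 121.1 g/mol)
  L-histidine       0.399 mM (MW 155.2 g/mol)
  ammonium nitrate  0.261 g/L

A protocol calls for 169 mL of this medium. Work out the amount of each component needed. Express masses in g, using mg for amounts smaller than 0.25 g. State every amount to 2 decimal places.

Scale factor relative to 1 L: 0.169.
Tris base: 51 mmol/L × 121.1 g/mol × 0.169 L ÷ 1000 = 1.04 g
L-histidine: 0.399 mmol/L × 155.2 mg/mmol × 0.169 L = 10.47 mg
ammonium nitrate: 0.261 g/L × 0.169 L = 0.044109 g = 44.11 mg

Tris base 1.04 g; L-histidine 10.47 mg; ammonium nitrate 44.11 mg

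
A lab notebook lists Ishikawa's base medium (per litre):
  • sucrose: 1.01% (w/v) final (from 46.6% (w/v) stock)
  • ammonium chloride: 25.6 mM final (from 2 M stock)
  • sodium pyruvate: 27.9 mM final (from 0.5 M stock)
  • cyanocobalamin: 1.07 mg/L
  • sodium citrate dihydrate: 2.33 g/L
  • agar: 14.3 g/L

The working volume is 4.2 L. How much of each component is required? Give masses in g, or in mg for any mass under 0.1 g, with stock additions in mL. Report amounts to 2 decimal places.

Working volume: 4.2 L.
sucrose: C1V1 = C2V2 → 1.01% ÷ 46.6% × 4200 mL = 91.03 mL
ammonium chloride: V = C2·V2/C1 = 25.6 mM × 4200 mL ÷ 2000 mM = 53.76 mL
sodium pyruvate: C1V1 = C2V2 → 27.9 mM × 4200 mL ÷ 500 mM = 234.36 mL
cyanocobalamin: 1.07 mg/L × 4.2 L = 4.49 mg
sodium citrate dihydrate: 2.33 g/L × 4.2 L = 9.79 g
agar: 14.3 g/L × 4.2 L = 60.06 g

sucrose 91.03 mL; ammonium chloride 53.76 mL; sodium pyruvate 234.36 mL; cyanocobalamin 4.49 mg; sodium citrate dihydrate 9.79 g; agar 60.06 g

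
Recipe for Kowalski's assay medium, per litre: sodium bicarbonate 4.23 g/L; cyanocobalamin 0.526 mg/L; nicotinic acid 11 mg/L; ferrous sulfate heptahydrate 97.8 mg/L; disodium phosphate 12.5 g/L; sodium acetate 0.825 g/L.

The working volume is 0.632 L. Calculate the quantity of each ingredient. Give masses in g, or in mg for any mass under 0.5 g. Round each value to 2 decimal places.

sodium bicarbonate 2.67 g; cyanocobalamin 0.33 mg; nicotinic acid 6.95 mg; ferrous sulfate heptahydrate 61.81 mg; disodium phosphate 7.90 g; sodium acetate 0.52 g

Working volume: 0.632 L.
sodium bicarbonate: 4.23 g/L × 0.632 L = 2.67 g
cyanocobalamin: 0.526 mg/L × 0.632 L = 0.33 mg
nicotinic acid: 11 mg/L × 0.632 L = 6.95 mg
ferrous sulfate heptahydrate: 97.8 mg/L × 0.632 L = 61.81 mg
disodium phosphate: 12.5 g/L × 0.632 L = 7.90 g
sodium acetate: 0.825 g/L × 0.632 L = 0.52 g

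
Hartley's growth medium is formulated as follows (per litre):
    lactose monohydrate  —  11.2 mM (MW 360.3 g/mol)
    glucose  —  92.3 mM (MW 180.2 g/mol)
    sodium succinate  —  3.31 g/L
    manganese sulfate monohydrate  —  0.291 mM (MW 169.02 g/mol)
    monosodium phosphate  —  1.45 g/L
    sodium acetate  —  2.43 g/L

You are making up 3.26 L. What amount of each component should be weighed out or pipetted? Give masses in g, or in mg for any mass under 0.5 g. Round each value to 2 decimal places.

Working volume: 3.26 L.
lactose monohydrate: 11.2 mmol/L × 360.3 g/mol × 3.26 L ÷ 1000 = 13.16 g
glucose: 92.3 mmol/L × 180.2 g/mol × 3.26 L ÷ 1000 = 54.22 g
sodium succinate: 3.31 g/L × 3.26 L = 10.79 g
manganese sulfate monohydrate: 0.291 mmol/L × 169.02 mg/mmol × 3.26 L = 160.34 mg
monosodium phosphate: 1.45 g/L × 3.26 L = 4.73 g
sodium acetate: 2.43 g/L × 3.26 L = 7.92 g

lactose monohydrate 13.16 g; glucose 54.22 g; sodium succinate 10.79 g; manganese sulfate monohydrate 160.34 mg; monosodium phosphate 4.73 g; sodium acetate 7.92 g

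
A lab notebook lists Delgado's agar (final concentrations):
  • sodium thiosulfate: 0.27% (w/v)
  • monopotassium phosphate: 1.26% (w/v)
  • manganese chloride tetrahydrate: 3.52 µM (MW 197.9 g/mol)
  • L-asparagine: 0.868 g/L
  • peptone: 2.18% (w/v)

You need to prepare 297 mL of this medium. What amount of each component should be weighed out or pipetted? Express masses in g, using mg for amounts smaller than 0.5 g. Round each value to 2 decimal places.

Target volume = 297 mL = 0.297 L.
sodium thiosulfate: 0.27% w/v = 2.7 g/L → 2.7 × 0.297 L = 0.80 g
monopotassium phosphate: 1.26% w/v = 12.6 g/L → 12.6 × 0.297 L = 3.74 g
manganese chloride tetrahydrate: 3.52 µmol/L × 197.9 g/mol × 0.297 L ÷ 1000 = 0.21 mg
L-asparagine: 0.868 g/L × 0.297 L = 0.257796 g = 257.80 mg
peptone: 2.18 g per 100 mL × 297 mL ÷ 100 = 6.47 g

sodium thiosulfate 0.80 g; monopotassium phosphate 3.74 g; manganese chloride tetrahydrate 0.21 mg; L-asparagine 257.80 mg; peptone 6.47 g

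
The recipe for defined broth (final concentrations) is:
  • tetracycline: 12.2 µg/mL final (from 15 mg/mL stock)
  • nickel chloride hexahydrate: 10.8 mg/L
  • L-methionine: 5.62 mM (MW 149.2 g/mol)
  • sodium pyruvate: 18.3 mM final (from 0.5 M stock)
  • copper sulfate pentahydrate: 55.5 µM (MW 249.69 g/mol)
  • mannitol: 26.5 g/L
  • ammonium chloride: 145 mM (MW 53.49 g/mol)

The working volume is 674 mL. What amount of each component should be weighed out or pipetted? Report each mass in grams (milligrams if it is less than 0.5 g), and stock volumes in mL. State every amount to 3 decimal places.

tetracycline 0.548 mL; nickel chloride hexahydrate 7.279 mg; L-methionine 0.565 g; sodium pyruvate 24.668 mL; copper sulfate pentahydrate 9.340 mg; mannitol 17.861 g; ammonium chloride 5.228 g

Target volume = 674 mL = 0.674 L.
tetracycline: dilute stock: 12.2 µg/mL × 674 mL ÷ 15000 µg/mL = 0.548 mL
nickel chloride hexahydrate: 10.8 mg/L × 0.674 L = 7.279 mg
L-methionine: 5.62 mmol/L × 149.2 g/mol × 0.674 L ÷ 1000 = 0.565 g
sodium pyruvate: V = C2·V2/C1 = 18.3 mM × 674 mL ÷ 500 mM = 24.668 mL
copper sulfate pentahydrate: 55.5 µmol/L × 249.69 g/mol × 0.674 L ÷ 1000 = 9.340 mg
mannitol: 26.5 g/L × 0.674 L = 17.861 g
ammonium chloride: 145 mmol/L × 53.49 g/mol × 0.674 L ÷ 1000 = 5.228 g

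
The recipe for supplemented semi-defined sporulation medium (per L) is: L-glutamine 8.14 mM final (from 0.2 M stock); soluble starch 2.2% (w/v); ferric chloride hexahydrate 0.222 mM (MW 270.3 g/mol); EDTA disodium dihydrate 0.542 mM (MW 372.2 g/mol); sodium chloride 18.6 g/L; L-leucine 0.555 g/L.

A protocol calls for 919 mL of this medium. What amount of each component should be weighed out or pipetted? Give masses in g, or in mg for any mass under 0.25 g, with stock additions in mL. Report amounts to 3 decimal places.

L-glutamine 37.403 mL; soluble starch 20.218 g; ferric chloride hexahydrate 55.146 mg; EDTA disodium dihydrate 185.392 mg; sodium chloride 17.093 g; L-leucine 0.510 g

Working volume: 919 mL = 0.919 L.
L-glutamine: V = C2·V2/C1 = 8.14 mM × 919 mL ÷ 200 mM = 37.403 mL
soluble starch: 2.2% w/v = 22 g/L → 22 × 0.919 L = 20.218 g
ferric chloride hexahydrate: 0.222 mmol/L × 270.3 mg/mmol × 0.919 L = 55.146 mg
EDTA disodium dihydrate: 0.542 mmol/L × 372.2 mg/mmol × 0.919 L = 185.392 mg
sodium chloride: 18.6 g/L × 0.919 L = 17.093 g
L-leucine: 0.555 g/L × 0.919 L = 0.510 g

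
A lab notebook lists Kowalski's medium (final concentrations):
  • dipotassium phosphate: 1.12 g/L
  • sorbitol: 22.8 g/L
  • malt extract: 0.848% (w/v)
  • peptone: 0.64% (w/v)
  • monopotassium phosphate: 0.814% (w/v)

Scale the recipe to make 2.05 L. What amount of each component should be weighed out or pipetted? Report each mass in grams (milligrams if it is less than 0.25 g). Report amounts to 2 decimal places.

dipotassium phosphate 2.30 g; sorbitol 46.74 g; malt extract 17.38 g; peptone 13.12 g; monopotassium phosphate 16.69 g

Working volume: 2.05 L.
dipotassium phosphate: 1.12 g/L × 2.05 L = 2.30 g
sorbitol: 22.8 g/L × 2.05 L = 46.74 g
malt extract: 0.848% w/v = 8.48 g/L → 8.48 × 2.05 L = 17.38 g
peptone: 0.64% w/v = 6.4 g/L → 6.4 × 2.05 L = 13.12 g
monopotassium phosphate: 0.814% w/v = 8.14 g/L → 8.14 × 2.05 L = 16.69 g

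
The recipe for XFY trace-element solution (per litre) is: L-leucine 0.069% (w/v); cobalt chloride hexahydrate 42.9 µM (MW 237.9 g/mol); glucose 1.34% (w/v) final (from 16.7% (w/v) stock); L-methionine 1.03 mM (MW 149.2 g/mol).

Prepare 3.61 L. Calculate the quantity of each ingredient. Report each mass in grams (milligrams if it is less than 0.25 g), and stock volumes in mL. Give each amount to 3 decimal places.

L-leucine 2.491 g; cobalt chloride hexahydrate 36.843 mg; glucose 289.665 mL; L-methionine 0.555 g

Working volume: 3.61 L.
L-leucine: 0.069 g per 100 mL × 3610 mL ÷ 100 = 2.491 g
cobalt chloride hexahydrate: 42.9 µmol/L × 237.9 g/mol × 3.61 L ÷ 1000 = 36.843 mg
glucose: dilute stock: 1.34% ÷ 16.7% × 3610 mL = 289.665 mL
L-methionine: 1.03 mmol/L × 149.2 g/mol × 3.61 L ÷ 1000 = 0.555 g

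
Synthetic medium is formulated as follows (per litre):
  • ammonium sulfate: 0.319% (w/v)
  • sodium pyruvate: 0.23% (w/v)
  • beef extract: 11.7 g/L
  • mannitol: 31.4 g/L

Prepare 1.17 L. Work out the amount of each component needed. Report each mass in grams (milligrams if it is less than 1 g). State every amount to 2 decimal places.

ammonium sulfate 3.73 g; sodium pyruvate 2.69 g; beef extract 13.69 g; mannitol 36.74 g

Scale factor relative to 1 L: 1.17.
ammonium sulfate: 0.319% w/v = 3.19 g/L → 3.19 × 1.17 L = 3.73 g
sodium pyruvate: 0.23 g per 100 mL × 1170 mL ÷ 100 = 2.69 g
beef extract: 11.7 g/L × 1.17 L = 13.69 g
mannitol: 31.4 g/L × 1.17 L = 36.74 g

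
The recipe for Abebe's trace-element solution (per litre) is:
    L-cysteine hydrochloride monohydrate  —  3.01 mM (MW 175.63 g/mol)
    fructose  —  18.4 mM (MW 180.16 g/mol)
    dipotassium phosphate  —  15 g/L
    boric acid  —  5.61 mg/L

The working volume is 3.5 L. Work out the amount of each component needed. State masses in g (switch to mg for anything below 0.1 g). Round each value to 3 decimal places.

L-cysteine hydrochloride monohydrate 1.850 g; fructose 11.602 g; dipotassium phosphate 52.500 g; boric acid 19.635 mg

Working volume: 3.5 L.
L-cysteine hydrochloride monohydrate: 3.01 mmol/L × 175.63 g/mol × 3.5 L ÷ 1000 = 1.850 g
fructose: 18.4 mmol/L × 180.16 g/mol × 3.5 L ÷ 1000 = 11.602 g
dipotassium phosphate: 15 g/L × 3.5 L = 52.500 g
boric acid: 5.61 mg/L × 3.5 L = 19.635 mg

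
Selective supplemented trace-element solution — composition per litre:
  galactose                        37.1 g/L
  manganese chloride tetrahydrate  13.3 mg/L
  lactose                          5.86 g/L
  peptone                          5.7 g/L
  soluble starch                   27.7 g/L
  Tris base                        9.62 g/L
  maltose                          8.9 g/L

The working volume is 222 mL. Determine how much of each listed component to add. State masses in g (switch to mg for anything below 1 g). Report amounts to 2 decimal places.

Working volume: 222 mL = 0.222 L.
galactose: 37.1 g/L × 0.222 L = 8.24 g
manganese chloride tetrahydrate: 13.3 mg/L × 0.222 L = 2.95 mg
lactose: 5.86 g/L × 0.222 L = 1.30 g
peptone: 5.7 g/L × 0.222 L = 1.27 g
soluble starch: 27.7 g/L × 0.222 L = 6.15 g
Tris base: 9.62 g/L × 0.222 L = 2.14 g
maltose: 8.9 g/L × 0.222 L = 1.98 g

galactose 8.24 g; manganese chloride tetrahydrate 2.95 mg; lactose 1.30 g; peptone 1.27 g; soluble starch 6.15 g; Tris base 2.14 g; maltose 1.98 g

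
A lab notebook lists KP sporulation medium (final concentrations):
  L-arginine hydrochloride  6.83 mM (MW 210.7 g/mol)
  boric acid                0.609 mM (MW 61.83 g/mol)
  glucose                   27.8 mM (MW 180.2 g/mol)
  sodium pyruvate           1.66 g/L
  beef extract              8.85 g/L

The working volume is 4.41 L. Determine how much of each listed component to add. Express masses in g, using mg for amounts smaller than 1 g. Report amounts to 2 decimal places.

L-arginine hydrochloride 6.35 g; boric acid 166.06 mg; glucose 22.09 g; sodium pyruvate 7.32 g; beef extract 39.03 g

Scale factor relative to 1 L: 4.41.
L-arginine hydrochloride: 6.83 mmol/L × 210.7 g/mol × 4.41 L ÷ 1000 = 6.35 g
boric acid: 0.609 mmol/L × 61.83 mg/mmol × 4.41 L = 166.06 mg
glucose: 27.8 mmol/L × 180.2 g/mol × 4.41 L ÷ 1000 = 22.09 g
sodium pyruvate: 1.66 g/L × 4.41 L = 7.32 g
beef extract: 8.85 g/L × 4.41 L = 39.03 g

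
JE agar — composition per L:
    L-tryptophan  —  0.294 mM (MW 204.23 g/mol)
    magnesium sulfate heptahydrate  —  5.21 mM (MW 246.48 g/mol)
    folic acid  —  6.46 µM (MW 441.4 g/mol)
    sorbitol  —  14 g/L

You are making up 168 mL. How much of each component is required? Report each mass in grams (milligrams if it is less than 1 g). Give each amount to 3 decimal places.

L-tryptophan 10.087 mg; magnesium sulfate heptahydrate 215.739 mg; folic acid 0.479 mg; sorbitol 2.352 g

Target volume = 168 mL = 0.168 L.
L-tryptophan: 0.294 mmol/L × 204.23 mg/mmol × 0.168 L = 10.087 mg
magnesium sulfate heptahydrate: 5.21 mmol/L × 246.48 mg/mmol × 0.168 L = 215.739 mg
folic acid: 6.46 µmol/L × 441.4 g/mol × 0.168 L ÷ 1000 = 0.479 mg
sorbitol: 14 g/L × 0.168 L = 2.352 g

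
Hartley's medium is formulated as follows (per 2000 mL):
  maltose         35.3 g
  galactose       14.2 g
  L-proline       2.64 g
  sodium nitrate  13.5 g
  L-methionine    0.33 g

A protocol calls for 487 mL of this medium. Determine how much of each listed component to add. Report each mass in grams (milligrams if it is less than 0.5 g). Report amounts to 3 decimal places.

maltose 8.596 g; galactose 3.458 g; L-proline 0.643 g; sodium nitrate 3.287 g; L-methionine 80.355 mg

Ratio of target to recipe volume: 487 / 2000 = 0.2435.
maltose: 35.3 g × (487 mL / 2000 mL) = 8.596 g
galactose: 14.2 g × (487 mL / 2000 mL) = 3.458 g
L-proline: 2.64 g × (487 mL / 2000 mL) = 0.643 g
sodium nitrate: 13.5 g × (487 mL / 2000 mL) = 3.287 g
L-methionine: 0.33 g × (487 mL / 2000 mL) = 0.080355 g = 80.355 mg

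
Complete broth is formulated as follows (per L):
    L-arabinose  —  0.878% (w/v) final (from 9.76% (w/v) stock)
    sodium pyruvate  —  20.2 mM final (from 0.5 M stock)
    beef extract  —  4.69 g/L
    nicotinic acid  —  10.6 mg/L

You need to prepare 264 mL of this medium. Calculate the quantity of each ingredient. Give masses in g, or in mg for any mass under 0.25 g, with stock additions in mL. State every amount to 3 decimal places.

Scale factor relative to 1 L: 0.264.
L-arabinose: dilute stock: 0.878% ÷ 9.76% × 264 mL = 23.749 mL
sodium pyruvate: dilute stock: 20.2 mM × 264 mL ÷ 500 mM = 10.666 mL
beef extract: 4.69 g/L × 0.264 L = 1.238 g
nicotinic acid: 10.6 mg/L × 0.264 L = 2.798 mg

L-arabinose 23.749 mL; sodium pyruvate 10.666 mL; beef extract 1.238 g; nicotinic acid 2.798 mg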